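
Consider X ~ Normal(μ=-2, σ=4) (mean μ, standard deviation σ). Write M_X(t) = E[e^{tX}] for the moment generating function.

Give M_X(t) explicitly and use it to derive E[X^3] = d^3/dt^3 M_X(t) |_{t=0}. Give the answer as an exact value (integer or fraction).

E[X^3] = M′′′(0) = -104

M_X(t) = e^(8*t^2 - 2*t)
M′(t) = 16*t*e^(-2*t)*e^(8*t^2) - 2*e^(-2*t)*e^(8*t^2)
M′′(t) = (256*t^2*e^(8*t^2) - 64*t*e^(8*t^2) + 20*e^(8*t^2))*e^(-2*t)
M′′′(t) = (4096*t^3*e^(8*t^2) - 1536*t^2*e^(8*t^2) + 960*t*e^(8*t^2) - 104*e^(8*t^2))*e^(-2*t)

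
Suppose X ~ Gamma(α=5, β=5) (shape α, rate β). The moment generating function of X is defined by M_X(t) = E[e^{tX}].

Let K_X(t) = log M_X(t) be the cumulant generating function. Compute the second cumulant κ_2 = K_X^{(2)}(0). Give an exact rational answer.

M_X(t) = 3125/(5 - t)^5
K_X(t) = log M_X(t) = -5*log(5 - t) + 5*log(5)
dK/dt = -5/(t - 5)
d^2K/dt^2 = 5/(t^2 - 10*t + 25)

κ_2 = d^2K/dt^2 |_{t=0} = 1/5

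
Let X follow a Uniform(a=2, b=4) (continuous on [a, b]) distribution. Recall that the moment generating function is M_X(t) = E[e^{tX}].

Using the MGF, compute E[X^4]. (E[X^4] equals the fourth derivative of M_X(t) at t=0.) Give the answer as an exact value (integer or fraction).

E[X^4] = D^4[M](0) = 496/5

M_X(t) = (e^(4*t) - e^(2*t))/(2*t)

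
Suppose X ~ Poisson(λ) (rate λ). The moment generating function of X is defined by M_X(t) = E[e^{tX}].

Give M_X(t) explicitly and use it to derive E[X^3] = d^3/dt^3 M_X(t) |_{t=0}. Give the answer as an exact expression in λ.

M_X(t) = e^(λ*(e^(t) - 1))
D^3[M](t) = (λ^3*e^(3*t)*e^(λ*e^(t)) + 3*λ^2*e^(2*t)*e^(λ*e^(t)) + λ*e^(t)*e^(λ*e^(t)))*e^(-λ)

E[X^3] = D^3[M](0) = λ*(λ^2 + 3*λ + 1)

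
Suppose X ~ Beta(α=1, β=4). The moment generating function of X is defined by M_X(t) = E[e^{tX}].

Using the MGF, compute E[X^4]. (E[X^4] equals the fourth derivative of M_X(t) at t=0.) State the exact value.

E[X^4] = D^4[M](0) = 1/70

M_X(t) = ₁F₁(1; 5; t)
D^4[M](t) = ₁F₁(5; 9; t)/70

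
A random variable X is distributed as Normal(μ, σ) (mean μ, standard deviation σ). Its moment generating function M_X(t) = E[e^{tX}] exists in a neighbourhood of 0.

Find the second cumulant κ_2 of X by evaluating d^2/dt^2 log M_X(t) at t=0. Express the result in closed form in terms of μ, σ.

κ_2 = d^2K/dt^2 |_{t=0} = σ^2

M_X(t) = e^(μ*t + σ^2*t^2/2)
K_X(t) = log M_X(t) = μ*t + σ^2*t^2/2
dK/dt = μ + σ^2*t
d^2K/dt^2 = σ^2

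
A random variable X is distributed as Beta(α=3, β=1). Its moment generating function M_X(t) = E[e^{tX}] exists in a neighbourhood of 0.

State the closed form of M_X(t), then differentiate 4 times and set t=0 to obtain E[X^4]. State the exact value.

E[X^4] = M′′′′(0) = 3/7

M_X(t) = ₁F₁(3; 4; t)
M′(t) = 3*₁F₁(4; 5; t)/4
M′′(t) = 3*₁F₁(5; 6; t)/5
M′′′(t) = ₁F₁(6; 7; t)/2
M′′′′(t) = 3*₁F₁(7; 8; t)/7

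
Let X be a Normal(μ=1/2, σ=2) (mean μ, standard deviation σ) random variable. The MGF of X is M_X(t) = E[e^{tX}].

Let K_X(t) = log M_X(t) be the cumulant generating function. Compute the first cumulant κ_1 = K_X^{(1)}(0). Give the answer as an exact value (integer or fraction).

κ_1 = dK/dt |_{t=0} = 1/2

M_X(t) = e^(2*t^2 + t/2)
K_X(t) = log M_X(t) = 2*t^2 + t/2
dK/dt = 4*t + 1/2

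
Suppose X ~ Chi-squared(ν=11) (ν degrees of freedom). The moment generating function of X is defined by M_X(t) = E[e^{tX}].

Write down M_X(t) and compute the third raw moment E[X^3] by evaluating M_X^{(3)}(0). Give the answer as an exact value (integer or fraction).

M_X(t) = (1 - 2*t)^(-11/2)
M′(t) = 11/(64*t^6*√(1 - 2*t) - 192*t^5*√(1 - 2*t) + 240*t^4*√(1 - 2*t) - 160*t^3*√(1 - 2*t) + 60*t^2*√(1 - 2*t) - 12*t*√(1 - 2*t) + √(1 - 2*t))
M′′(t) = -143/(128*t^7*√(1 - 2*t) - 448*t^6*√(1 - 2*t) + 672*t^5*√(1 - 2*t) - 560*t^4*√(1 - 2*t) + 280*t^3*√(1 - 2*t) - 84*t^2*√(1 - 2*t) + 14*t*√(1 - 2*t) - √(1 - 2*t))

E[X^3] = M′′′(0) = 2145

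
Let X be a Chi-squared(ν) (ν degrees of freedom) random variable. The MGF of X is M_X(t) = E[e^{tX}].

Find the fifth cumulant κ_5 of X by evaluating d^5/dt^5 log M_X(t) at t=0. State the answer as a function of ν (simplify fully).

κ_5 = d^5K/dt^5 |_{t=0} = 384*ν

M_X(t) = (1 - 2*t)^(-ν/2)
K_X(t) = log M_X(t) = -ν*log(1 - 2*t)/2
dK/dt = -ν/(2*t - 1)
d^2K/dt^2 = 2*ν/(4*t^2 - 4*t + 1)
d^3K/dt^3 = -8*ν/(8*t^3 - 12*t^2 + 6*t - 1)
d^4K/dt^4 = 48*ν/(16*t^4 - 32*t^3 + 24*t^2 - 8*t + 1)
d^5K/dt^5 = -384*ν/(32*t^5 - 80*t^4 + 80*t^3 - 40*t^2 + 10*t - 1)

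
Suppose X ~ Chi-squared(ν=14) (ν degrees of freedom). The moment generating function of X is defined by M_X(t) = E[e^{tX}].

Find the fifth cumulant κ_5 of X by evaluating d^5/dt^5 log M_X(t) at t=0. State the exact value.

M_X(t) = (1 - 2*t)^(-7)
K_X(t) = log M_X(t) = -7*log(1 - 2*t)
D^5[K](t) = -5376/(32*t^5 - 80*t^4 + 80*t^3 - 40*t^2 + 10*t - 1)

κ_5 = D^5[K](0) = 5376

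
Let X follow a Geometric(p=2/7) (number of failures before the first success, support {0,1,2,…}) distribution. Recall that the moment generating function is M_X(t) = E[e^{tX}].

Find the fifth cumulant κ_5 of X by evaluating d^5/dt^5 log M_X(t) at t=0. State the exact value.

κ_5 = d^5K/dt^5 |_{t=0} = 5565

M_X(t) = 2/(7*(1 - 5*e^(t)/7))
K_X(t) = log M_X(t) = -log(1 - 5*e^(t)/7) - log(7) + log(2)
dK/dt = -5*e^(t)/(5*e^(t) - 7)
d^2K/dt^2 = 35*e^(t)/(25*e^(2*t) - 70*e^(t) + 49)
d^3K/dt^3 = (-175*e^(2*t) - 245*e^(t))/(125*e^(3*t) - 525*e^(2*t) + 735*e^(t) - 343)
d^4K/dt^4 = (875*e^(3*t) + 4900*e^(2*t) + 1715*e^(t))/(625*e^(4*t) - 3500*e^(3*t) + 7350*e^(2*t) - 6860*e^(t) + 2401)
d^5K/dt^5 = (-4375*e^(4*t) - 67375*e^(3*t) - 94325*e^(2*t) - 12005*e^(t))/(3125*e^(5*t) - 21875*e^(4*t) + 61250*e^(3*t) - 85750*e^(2*t) + 60025*e^(t) - 16807)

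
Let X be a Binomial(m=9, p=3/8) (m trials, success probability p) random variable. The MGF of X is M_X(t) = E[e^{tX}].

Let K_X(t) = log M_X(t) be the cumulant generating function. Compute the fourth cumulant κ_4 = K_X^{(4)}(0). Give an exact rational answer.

κ_4 = d^4K/dt^4 |_{t=0} = -1755/2048

M_X(t) = (3*e^(t)/8 + 5/8)^9
K_X(t) = log M_X(t) = 9*log(3*e^(t)/8 + 5/8)
dK/dt = 27*e^(t)/(3*e^(t) + 5)
d^2K/dt^2 = 135*e^(t)/(9*e^(2*t) + 30*e^(t) + 25)
d^3K/dt^3 = (-405*e^(2*t) + 675*e^(t))/(27*e^(3*t) + 135*e^(2*t) + 225*e^(t) + 125)
d^4K/dt^4 = (1215*e^(3*t) - 8100*e^(2*t) + 3375*e^(t))/(81*e^(4*t) + 540*e^(3*t) + 1350*e^(2*t) + 1500*e^(t) + 625)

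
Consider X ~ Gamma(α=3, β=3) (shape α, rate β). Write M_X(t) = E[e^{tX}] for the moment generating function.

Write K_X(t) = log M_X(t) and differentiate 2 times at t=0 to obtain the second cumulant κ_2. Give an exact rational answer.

κ_2 = K′′(0) = 1/3

M_X(t) = 27/(3 - t)^3
K_X(t) = log M_X(t) = -3*log(3 - t) + 3*log(3)
K′(t) = -3/(t - 3)
K′′(t) = 3/(t^2 - 6*t + 9)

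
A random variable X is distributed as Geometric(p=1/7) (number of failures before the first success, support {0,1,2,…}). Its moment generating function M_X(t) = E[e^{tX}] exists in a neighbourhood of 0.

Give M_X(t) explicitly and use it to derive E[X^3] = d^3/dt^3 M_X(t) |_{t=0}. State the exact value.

M_X(t) = 1/(7*(1 - 6*e^(t)/7))
D^3[M](t) = (216*e^(3*t) + 1008*e^(2*t) + 294*e^(t))/(1296*e^(4*t) - 6048*e^(3*t) + 10584*e^(2*t) - 8232*e^(t) + 2401)

E[X^3] = D^3[M](0) = 1518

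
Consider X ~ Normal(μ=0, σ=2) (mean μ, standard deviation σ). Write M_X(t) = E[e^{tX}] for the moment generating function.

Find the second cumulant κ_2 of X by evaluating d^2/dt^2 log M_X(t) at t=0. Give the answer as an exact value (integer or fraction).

M_X(t) = e^(2*t^2)
K_X(t) = log M_X(t) = 2*t^2
K′(t) = 4*t
K′′(t) = 4

κ_2 = K′′(0) = 4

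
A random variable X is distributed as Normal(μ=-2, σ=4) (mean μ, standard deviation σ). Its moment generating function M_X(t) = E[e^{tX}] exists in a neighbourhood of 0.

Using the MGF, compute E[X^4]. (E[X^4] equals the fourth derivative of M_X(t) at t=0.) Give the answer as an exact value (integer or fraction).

E[X^4] = d^4M/dt^4 |_{t=0} = 1168

M_X(t) = e^(8*t^2 - 2*t)
dM/dt = 16*t*e^(-2*t)*e^(8*t^2) - 2*e^(-2*t)*e^(8*t^2)
d^2M/dt^2 = (256*t^2*e^(8*t^2) - 64*t*e^(8*t^2) + 20*e^(8*t^2))*e^(-2*t)
d^3M/dt^3 = (4096*t^3*e^(8*t^2) - 1536*t^2*e^(8*t^2) + 960*t*e^(8*t^2) - 104*e^(8*t^2))*e^(-2*t)
d^4M/dt^4 = (65536*t^4*e^(8*t^2) - 32768*t^3*e^(8*t^2) + 30720*t^2*e^(8*t^2) - 6656*t*e^(8*t^2) + 1168*e^(8*t^2))*e^(-2*t)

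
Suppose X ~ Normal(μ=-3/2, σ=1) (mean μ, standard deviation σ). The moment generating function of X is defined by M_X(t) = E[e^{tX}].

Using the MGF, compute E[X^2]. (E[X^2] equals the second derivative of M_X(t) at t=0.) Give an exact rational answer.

E[X^2] = d^2M/dt^2 |_{t=0} = 13/4

M_X(t) = e^(t^2/2 - 3*t/2)
dM/dt = t*e^(-3*t/2)*e^(t^2/2) - 3*e^(-3*t/2)*e^(t^2/2)/2
d^2M/dt^2 = (4*t^2*e^(t^2/2) - 12*t*e^(t^2/2) + 13*e^(t^2/2))*e^(-3*t/2)/4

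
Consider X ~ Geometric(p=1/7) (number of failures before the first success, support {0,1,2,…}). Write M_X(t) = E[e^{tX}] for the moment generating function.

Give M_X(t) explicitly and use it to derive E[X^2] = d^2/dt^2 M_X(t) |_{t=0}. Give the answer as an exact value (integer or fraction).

M_X(t) = 1/(7*(1 - 6*e^(t)/7))
M′(t) = 6*e^(t)/(36*e^(2*t) - 84*e^(t) + 49)
M′′(t) = (-36*e^(2*t) - 42*e^(t))/(216*e^(3*t) - 756*e^(2*t) + 882*e^(t) - 343)

E[X^2] = M′′(0) = 78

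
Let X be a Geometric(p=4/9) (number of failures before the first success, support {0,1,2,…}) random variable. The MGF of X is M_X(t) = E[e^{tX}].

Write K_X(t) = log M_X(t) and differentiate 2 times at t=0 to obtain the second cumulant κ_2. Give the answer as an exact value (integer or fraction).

M_X(t) = 4/(9*(1 - 5*e^(t)/9))
K_X(t) = log M_X(t) = -log(1 - 5*e^(t)/9) - 2*log(3) + 2*log(2)
K^(2)(t) = 45*e^(t)/(25*e^(2*t) - 90*e^(t) + 81)

κ_2 = K^(2)(0) = 45/16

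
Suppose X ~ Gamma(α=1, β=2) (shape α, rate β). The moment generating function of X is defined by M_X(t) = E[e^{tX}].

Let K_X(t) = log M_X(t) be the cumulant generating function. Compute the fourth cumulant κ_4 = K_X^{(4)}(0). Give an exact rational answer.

κ_4 = K′′′′(0) = 3/8

M_X(t) = 2/(2 - t)
K_X(t) = log M_X(t) = -log(2 - t) + log(2)
K′(t) = -1/(t - 2)
K′′(t) = 1/(t^2 - 4*t + 4)
K′′′(t) = -2/(t^3 - 6*t^2 + 12*t - 8)
K′′′′(t) = 6/(t^4 - 8*t^3 + 24*t^2 - 32*t + 16)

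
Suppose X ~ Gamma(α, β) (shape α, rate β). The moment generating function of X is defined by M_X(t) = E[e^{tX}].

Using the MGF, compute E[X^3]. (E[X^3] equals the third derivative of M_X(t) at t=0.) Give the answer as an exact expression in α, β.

M_X(t) = (β/(β - t))^α
dM/dt = -α*β^α*(1/(β - t))^α/(-β + t)
d^2M/dt^2 = (α^2*β^α*(1/(β - t))^α + α*β^α*(1/(β - t))^α)/(β^2 - 2*β*t + t^2)
d^3M/dt^3 = (-α^3*β^α*(1/(β - t))^α - 3*α^2*β^α*(1/(β - t))^α - 2*α*β^α*(1/(β - t))^α)/(-β^3 + 3*β^2*t - 3*β*t^2 + t^3)

E[X^3] = d^3M/dt^3 |_{t=0} = α*(α^2 + 3*α + 2)/β^3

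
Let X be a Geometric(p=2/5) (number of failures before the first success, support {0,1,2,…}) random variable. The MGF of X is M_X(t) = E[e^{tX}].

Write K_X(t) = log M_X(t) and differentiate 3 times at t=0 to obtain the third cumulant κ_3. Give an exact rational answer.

M_X(t) = 2/(5*(1 - 3*e^(t)/5))
K_X(t) = log M_X(t) = -log(1 - 3*e^(t)/5) - log(5) + log(2)
dK/dt = -3*e^(t)/(3*e^(t) - 5)
d^2K/dt^2 = 15*e^(t)/(9*e^(2*t) - 30*e^(t) + 25)
d^3K/dt^3 = (-45*e^(2*t) - 75*e^(t))/(27*e^(3*t) - 135*e^(2*t) + 225*e^(t) - 125)

κ_3 = d^3K/dt^3 |_{t=0} = 15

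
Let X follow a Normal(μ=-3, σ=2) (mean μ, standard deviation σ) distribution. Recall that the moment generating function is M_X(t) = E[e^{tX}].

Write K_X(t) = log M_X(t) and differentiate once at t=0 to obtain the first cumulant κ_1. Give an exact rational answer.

M_X(t) = e^(2*t^2 - 3*t)
K_X(t) = log M_X(t) = 2*t^2 - 3*t
K′(t) = 4*t - 3

κ_1 = K′(0) = -3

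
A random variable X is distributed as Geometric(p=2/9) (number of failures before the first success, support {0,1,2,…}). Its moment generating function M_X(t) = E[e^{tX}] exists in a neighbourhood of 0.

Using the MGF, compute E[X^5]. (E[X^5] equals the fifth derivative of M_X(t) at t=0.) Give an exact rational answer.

E[X^5] = D^5[M](0) = 211687/2

M_X(t) = 2/(9*(1 - 7*e^(t)/9))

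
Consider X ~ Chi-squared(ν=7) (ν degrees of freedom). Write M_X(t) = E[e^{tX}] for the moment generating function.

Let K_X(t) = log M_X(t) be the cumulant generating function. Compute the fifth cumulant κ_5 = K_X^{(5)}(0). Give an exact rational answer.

M_X(t) = (1 - 2*t)^(-7/2)
K_X(t) = log M_X(t) = -7*log(1 - 2*t)/2
D^5[K](t) = -2688/(32*t^5 - 80*t^4 + 80*t^3 - 40*t^2 + 10*t - 1)

κ_5 = D^5[K](0) = 2688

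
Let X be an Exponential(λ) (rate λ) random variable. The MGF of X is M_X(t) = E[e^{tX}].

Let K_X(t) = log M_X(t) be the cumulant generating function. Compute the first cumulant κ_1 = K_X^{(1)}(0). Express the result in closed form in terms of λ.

κ_1 = K′(0) = 1/λ

M_X(t) = λ/(λ - t)
K_X(t) = log M_X(t) = log(λ) - log(λ - t)
K′(t) = -1/(-λ + t)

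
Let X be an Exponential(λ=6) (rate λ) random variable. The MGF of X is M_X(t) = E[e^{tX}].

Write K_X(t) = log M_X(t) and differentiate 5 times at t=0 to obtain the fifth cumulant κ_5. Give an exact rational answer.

κ_5 = D^5[K](0) = 1/324

M_X(t) = 6/(6 - t)
K_X(t) = log M_X(t) = -log(6 - t) + log(6)
D^5[K](t) = -24/(t^5 - 30*t^4 + 360*t^3 - 2160*t^2 + 6480*t - 7776)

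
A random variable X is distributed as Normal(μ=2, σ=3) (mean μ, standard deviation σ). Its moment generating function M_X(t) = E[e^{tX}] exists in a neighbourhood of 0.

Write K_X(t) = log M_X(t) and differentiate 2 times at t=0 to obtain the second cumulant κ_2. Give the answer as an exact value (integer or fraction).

M_X(t) = e^(9*t^2/2 + 2*t)
K_X(t) = log M_X(t) = 9*t^2/2 + 2*t
D^2[K](t) = 9

κ_2 = D^2[K](0) = 9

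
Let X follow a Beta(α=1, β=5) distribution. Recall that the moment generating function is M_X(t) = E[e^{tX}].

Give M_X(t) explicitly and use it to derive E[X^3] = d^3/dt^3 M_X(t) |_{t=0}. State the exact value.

E[X^3] = M^(3)(0) = 1/56

M_X(t) = ₁F₁(1; 6; t)
M^(3)(t) = ₁F₁(4; 9; t)/56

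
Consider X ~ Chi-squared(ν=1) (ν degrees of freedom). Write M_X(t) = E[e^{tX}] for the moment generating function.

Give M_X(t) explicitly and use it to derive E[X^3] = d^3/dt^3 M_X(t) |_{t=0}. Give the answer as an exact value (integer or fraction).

E[X^3] = M^(3)(0) = 15

M_X(t) = 1/√(1 - 2*t)
M^(3)(t) = -15/(8*t^3*√(1 - 2*t) - 12*t^2*√(1 - 2*t) + 6*t*√(1 - 2*t) - √(1 - 2*t))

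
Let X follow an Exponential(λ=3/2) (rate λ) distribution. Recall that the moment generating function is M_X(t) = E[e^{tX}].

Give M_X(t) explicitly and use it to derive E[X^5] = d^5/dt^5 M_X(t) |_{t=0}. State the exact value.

M_X(t) = 3/(2*(3/2 - t))
D^5[M](t) = 11520/(64*t^6 - 576*t^5 + 2160*t^4 - 4320*t^3 + 4860*t^2 - 2916*t + 729)

E[X^5] = D^5[M](0) = 1280/81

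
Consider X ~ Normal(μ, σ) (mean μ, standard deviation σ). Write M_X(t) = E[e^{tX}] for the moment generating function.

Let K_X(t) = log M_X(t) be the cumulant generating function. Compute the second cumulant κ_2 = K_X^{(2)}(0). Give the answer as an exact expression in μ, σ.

κ_2 = K′′(0) = σ^2

M_X(t) = e^(μ*t + σ^2*t^2/2)
K_X(t) = log M_X(t) = μ*t + σ^2*t^2/2
K′(t) = μ + σ^2*t
K′′(t) = σ^2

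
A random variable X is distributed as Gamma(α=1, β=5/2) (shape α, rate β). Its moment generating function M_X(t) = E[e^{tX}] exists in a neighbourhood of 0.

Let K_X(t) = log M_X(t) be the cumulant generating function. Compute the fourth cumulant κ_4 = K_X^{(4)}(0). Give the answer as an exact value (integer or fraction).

κ_4 = D^4[K](0) = 96/625

M_X(t) = 5/(2*(5/2 - t))
K_X(t) = log M_X(t) = -log(5/2 - t) - log(2) + log(5)
D^4[K](t) = 96/(16*t^4 - 160*t^3 + 600*t^2 - 1000*t + 625)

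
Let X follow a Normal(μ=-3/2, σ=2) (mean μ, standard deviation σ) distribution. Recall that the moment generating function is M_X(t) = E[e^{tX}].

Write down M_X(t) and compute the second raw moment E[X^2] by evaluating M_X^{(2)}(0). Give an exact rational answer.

E[X^2] = M′′(0) = 25/4

M_X(t) = e^(2*t^2 - 3*t/2)
M′(t) = 4*t*e^(-3*t/2)*e^(2*t^2) - 3*e^(-3*t/2)*e^(2*t^2)/2
M′′(t) = (64*t^2*e^(2*t^2) - 48*t*e^(2*t^2) + 25*e^(2*t^2))*e^(-3*t/2)/4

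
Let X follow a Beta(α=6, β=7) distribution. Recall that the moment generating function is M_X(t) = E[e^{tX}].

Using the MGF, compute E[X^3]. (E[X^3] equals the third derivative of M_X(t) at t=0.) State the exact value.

M_X(t) = ₁F₁(6; 13; t)
M^(3)(t) = 8*₁F₁(9; 16; t)/65

E[X^3] = M^(3)(0) = 8/65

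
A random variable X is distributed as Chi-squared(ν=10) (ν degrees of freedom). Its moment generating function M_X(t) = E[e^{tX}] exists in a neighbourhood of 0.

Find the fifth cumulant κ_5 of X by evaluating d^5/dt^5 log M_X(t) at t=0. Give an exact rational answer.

M_X(t) = (1 - 2*t)^(-5)
K_X(t) = log M_X(t) = -5*log(1 - 2*t)
K′(t) = -10/(2*t - 1)
K′′(t) = 20/(4*t^2 - 4*t + 1)
K′′′(t) = -80/(8*t^3 - 12*t^2 + 6*t - 1)
K′′′′(t) = 480/(16*t^4 - 32*t^3 + 24*t^2 - 8*t + 1)
K′′′′′(t) = -3840/(32*t^5 - 80*t^4 + 80*t^3 - 40*t^2 + 10*t - 1)

κ_5 = K′′′′′(0) = 3840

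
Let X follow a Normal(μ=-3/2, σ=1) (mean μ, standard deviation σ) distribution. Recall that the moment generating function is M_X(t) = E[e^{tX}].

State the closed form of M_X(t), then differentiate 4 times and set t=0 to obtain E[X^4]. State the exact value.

M_X(t) = e^(t^2/2 - 3*t/2)
D^4[M](t) = (16*t^4*e^(t^2/2) - 96*t^3*e^(t^2/2) + 312*t^2*e^(t^2/2) - 504*t*e^(t^2/2) + 345*e^(t^2/2))*e^(-3*t/2)/16

E[X^4] = D^4[M](0) = 345/16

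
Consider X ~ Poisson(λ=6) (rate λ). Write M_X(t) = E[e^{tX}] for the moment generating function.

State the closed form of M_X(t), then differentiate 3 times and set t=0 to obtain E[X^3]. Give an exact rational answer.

M_X(t) = e^(6*e^(t) - 6)
dM/dt = 6*e^(-6)*e^(t)*e^(6*e^(t))
d^2M/dt^2 = (36*e^(2*t)*e^(6*e^(t)) + 6*e^(t)*e^(6*e^(t)))*e^(-6)
d^3M/dt^3 = (216*e^(3*t)*e^(6*e^(t)) + 108*e^(2*t)*e^(6*e^(t)) + 6*e^(t)*e^(6*e^(t)))*e^(-6)

E[X^3] = d^3M/dt^3 |_{t=0} = 330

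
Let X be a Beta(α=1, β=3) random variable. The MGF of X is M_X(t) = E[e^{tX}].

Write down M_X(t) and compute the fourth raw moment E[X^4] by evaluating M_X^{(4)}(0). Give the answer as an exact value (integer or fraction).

E[X^4] = D^4[M](0) = 1/35

M_X(t) = ₁F₁(1; 4; t)
D^4[M](t) = ₁F₁(5; 8; t)/35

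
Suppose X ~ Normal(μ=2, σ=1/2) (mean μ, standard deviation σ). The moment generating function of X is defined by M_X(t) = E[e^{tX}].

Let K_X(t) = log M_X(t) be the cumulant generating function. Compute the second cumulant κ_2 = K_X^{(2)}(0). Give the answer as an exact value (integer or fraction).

M_X(t) = e^(t^2/8 + 2*t)
K_X(t) = log M_X(t) = t^2/8 + 2*t
dK/dt = t/4 + 2
d^2K/dt^2 = 1/4

κ_2 = d^2K/dt^2 |_{t=0} = 1/4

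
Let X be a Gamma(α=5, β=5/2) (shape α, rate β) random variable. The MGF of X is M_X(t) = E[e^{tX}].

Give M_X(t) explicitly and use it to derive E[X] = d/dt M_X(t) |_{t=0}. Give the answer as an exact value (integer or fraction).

E[X] = M′(0) = 2

M_X(t) = 3125/(32*(5/2 - t)^5)
M′(t) = 31250/(64*t^6 - 960*t^5 + 6000*t^4 - 20000*t^3 + 37500*t^2 - 37500*t + 15625)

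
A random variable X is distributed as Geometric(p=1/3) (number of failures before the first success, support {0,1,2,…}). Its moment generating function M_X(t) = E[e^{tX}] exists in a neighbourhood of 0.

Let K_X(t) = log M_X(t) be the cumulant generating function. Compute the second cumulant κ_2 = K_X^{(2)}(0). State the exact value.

M_X(t) = 1/(3*(1 - 2*e^(t)/3))
K_X(t) = log M_X(t) = -log(1 - 2*e^(t)/3) - log(3)
K′(t) = -2*e^(t)/(2*e^(t) - 3)
K′′(t) = 6*e^(t)/(4*e^(2*t) - 12*e^(t) + 9)

κ_2 = K′′(0) = 6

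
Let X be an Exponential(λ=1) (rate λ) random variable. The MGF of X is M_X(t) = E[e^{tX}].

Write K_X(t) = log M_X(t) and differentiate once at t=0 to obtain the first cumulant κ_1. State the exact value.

κ_1 = D[K](0) = 1

M_X(t) = 1/(1 - t)
K_X(t) = log M_X(t) = -log(1 - t)
D[K](t) = -1/(t - 1)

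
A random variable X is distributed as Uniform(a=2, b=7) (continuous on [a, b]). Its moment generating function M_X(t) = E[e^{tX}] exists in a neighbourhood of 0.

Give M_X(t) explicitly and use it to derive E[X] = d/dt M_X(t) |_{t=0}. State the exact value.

M_X(t) = (e^(7*t) - e^(2*t))/(5*t)
M′(t) = (7*t*e^(7*t) - 2*t*e^(2*t) - e^(7*t) + e^(2*t))/(5*t^2)

E[X] = M′(0) = 9/2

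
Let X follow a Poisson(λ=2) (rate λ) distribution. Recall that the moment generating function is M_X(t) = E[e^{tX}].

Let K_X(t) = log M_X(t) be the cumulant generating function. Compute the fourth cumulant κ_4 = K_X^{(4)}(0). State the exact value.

κ_4 = d^4K/dt^4 |_{t=0} = 2

M_X(t) = e^(2*e^(t) - 2)
K_X(t) = log M_X(t) = 2*e^(t) - 2
dK/dt = 2*e^(t)
d^2K/dt^2 = 2*e^(t)
d^3K/dt^3 = 2*e^(t)
d^4K/dt^4 = 2*e^(t)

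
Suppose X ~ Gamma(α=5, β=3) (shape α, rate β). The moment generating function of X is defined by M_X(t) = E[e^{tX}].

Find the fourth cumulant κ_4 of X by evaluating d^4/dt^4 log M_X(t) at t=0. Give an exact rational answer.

M_X(t) = 243/(3 - t)^5
K_X(t) = log M_X(t) = -5*log(3 - t) + 5*log(3)
dK/dt = -5/(t - 3)
d^2K/dt^2 = 5/(t^2 - 6*t + 9)
d^3K/dt^3 = -10/(t^3 - 9*t^2 + 27*t - 27)
d^4K/dt^4 = 30/(t^4 - 12*t^3 + 54*t^2 - 108*t + 81)

κ_4 = d^4K/dt^4 |_{t=0} = 10/27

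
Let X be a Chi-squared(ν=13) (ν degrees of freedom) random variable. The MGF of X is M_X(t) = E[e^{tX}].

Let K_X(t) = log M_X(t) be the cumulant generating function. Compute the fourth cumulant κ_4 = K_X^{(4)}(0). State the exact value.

κ_4 = K′′′′(0) = 624

M_X(t) = (1 - 2*t)^(-13/2)
K_X(t) = log M_X(t) = -13*log(1 - 2*t)/2
K′(t) = -13/(2*t - 1)
K′′(t) = 26/(4*t^2 - 4*t + 1)
K′′′(t) = -104/(8*t^3 - 12*t^2 + 6*t - 1)
K′′′′(t) = 624/(16*t^4 - 32*t^3 + 24*t^2 - 8*t + 1)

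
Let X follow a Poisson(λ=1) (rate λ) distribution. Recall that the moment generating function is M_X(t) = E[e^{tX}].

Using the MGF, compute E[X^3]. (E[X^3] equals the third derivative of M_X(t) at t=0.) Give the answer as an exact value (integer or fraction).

E[X^3] = D^3[M](0) = 5

M_X(t) = e^(e^(t) - 1)
D^3[M](t) = (e^(3*t)*e^(e^(t)) + 3*e^(2*t)*e^(e^(t)) + e^(t)*e^(e^(t)))*e^(-1)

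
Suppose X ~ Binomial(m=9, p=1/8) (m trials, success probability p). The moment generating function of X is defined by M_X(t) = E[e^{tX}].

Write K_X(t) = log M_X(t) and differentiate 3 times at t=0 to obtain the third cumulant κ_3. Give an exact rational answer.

M_X(t) = (e^(t)/8 + 7/8)^9
K_X(t) = log M_X(t) = 9*log(e^(t)/8 + 7/8)
dK/dt = 9*e^(t)/(e^(t) + 7)
d^2K/dt^2 = 63*e^(t)/(e^(2*t) + 14*e^(t) + 49)
d^3K/dt^3 = (-63*e^(2*t) + 441*e^(t))/(e^(3*t) + 21*e^(2*t) + 147*e^(t) + 343)

κ_3 = d^3K/dt^3 |_{t=0} = 189/256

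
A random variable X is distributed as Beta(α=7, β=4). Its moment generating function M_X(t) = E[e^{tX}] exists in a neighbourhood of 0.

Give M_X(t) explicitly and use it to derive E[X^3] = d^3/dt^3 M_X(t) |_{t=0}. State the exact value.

M_X(t) = ₁F₁(7; 11; t)
M′(t) = 7*₁F₁(8; 12; t)/11
M′′(t) = 14*₁F₁(9; 13; t)/33
M′′′(t) = 42*₁F₁(10; 14; t)/143

E[X^3] = M′′′(0) = 42/143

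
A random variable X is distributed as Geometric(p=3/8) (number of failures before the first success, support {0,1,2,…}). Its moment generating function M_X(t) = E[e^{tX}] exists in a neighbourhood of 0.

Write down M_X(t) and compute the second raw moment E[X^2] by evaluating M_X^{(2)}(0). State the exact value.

E[X^2] = D^2[M](0) = 65/9

M_X(t) = 3/(8*(1 - 5*e^(t)/8))
D^2[M](t) = (-75*e^(2*t) - 120*e^(t))/(125*e^(3*t) - 600*e^(2*t) + 960*e^(t) - 512)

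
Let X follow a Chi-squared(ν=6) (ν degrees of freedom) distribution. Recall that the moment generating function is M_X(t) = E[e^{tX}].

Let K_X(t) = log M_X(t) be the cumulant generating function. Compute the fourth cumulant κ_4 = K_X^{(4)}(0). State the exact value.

M_X(t) = (1 - 2*t)^(-3)
K_X(t) = log M_X(t) = -3*log(1 - 2*t)
D^4[K](t) = 288/(16*t^4 - 32*t^3 + 24*t^2 - 8*t + 1)

κ_4 = D^4[K](0) = 288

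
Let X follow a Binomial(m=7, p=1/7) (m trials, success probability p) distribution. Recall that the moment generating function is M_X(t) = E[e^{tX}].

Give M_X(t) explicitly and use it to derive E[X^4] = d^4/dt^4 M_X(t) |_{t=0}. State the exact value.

M_X(t) = (e^(t)/7 + 6/7)^7
M′(t) = e^(7*t)/117649 + 36*e^(6*t)/117649 + 540*e^(5*t)/117649 + 4320*e^(4*t)/117649 + 19440*e^(3*t)/117649 + 46656*e^(2*t)/117649 + 46656*e^(t)/117649
M′′(t) = e^(7*t)/16807 + 216*e^(6*t)/117649 + 2700*e^(5*t)/117649 + 17280*e^(4*t)/117649 + 58320*e^(3*t)/117649 + 93312*e^(2*t)/117649 + 46656*e^(t)/117649
M′′′(t) = e^(7*t)/2401 + 1296*e^(6*t)/117649 + 13500*e^(5*t)/117649 + 69120*e^(4*t)/117649 + 174960*e^(3*t)/117649 + 186624*e^(2*t)/117649 + 46656*e^(t)/117649
M′′′′(t) = e^(7*t)/343 + 7776*e^(6*t)/117649 + 67500*e^(5*t)/117649 + 276480*e^(4*t)/117649 + 524880*e^(3*t)/117649 + 373248*e^(2*t)/117649 + 46656*e^(t)/117649

E[X^4] = M′′′′(0) = 3781/343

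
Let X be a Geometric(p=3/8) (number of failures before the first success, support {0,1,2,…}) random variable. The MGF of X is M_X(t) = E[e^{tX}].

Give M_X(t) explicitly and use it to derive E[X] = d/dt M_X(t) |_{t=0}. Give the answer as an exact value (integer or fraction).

E[X] = M^(1)(0) = 5/3

M_X(t) = 3/(8*(1 - 5*e^(t)/8))
M^(1)(t) = 15*e^(t)/(25*e^(2*t) - 80*e^(t) + 64)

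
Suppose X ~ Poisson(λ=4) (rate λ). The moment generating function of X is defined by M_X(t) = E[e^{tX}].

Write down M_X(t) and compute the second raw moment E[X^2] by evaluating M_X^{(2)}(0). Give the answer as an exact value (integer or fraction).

M_X(t) = e^(4*e^(t) - 4)
M^(2)(t) = (16*e^(2*t)*e^(4*e^(t)) + 4*e^(t)*e^(4*e^(t)))*e^(-4)

E[X^2] = M^(2)(0) = 20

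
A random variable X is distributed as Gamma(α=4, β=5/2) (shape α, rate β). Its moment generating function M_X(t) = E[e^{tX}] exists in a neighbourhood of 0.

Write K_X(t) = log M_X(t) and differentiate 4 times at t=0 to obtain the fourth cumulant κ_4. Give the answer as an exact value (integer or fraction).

M_X(t) = 625/(16*(5/2 - t)^4)
K_X(t) = log M_X(t) = -4*log(5/2 - t) - 4*log(2) + 4*log(5)
K^(4)(t) = 384/(16*t^4 - 160*t^3 + 600*t^2 - 1000*t + 625)

κ_4 = K^(4)(0) = 384/625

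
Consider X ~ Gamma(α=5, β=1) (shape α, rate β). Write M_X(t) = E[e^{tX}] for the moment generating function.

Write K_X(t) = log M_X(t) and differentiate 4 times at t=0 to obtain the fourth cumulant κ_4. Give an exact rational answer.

M_X(t) = (1 - t)^(-5)
K_X(t) = log M_X(t) = -5*log(1 - t)
K′(t) = -5/(t - 1)
K′′(t) = 5/(t^2 - 2*t + 1)
K′′′(t) = -10/(t^3 - 3*t^2 + 3*t - 1)
K′′′′(t) = 30/(t^4 - 4*t^3 + 6*t^2 - 4*t + 1)

κ_4 = K′′′′(0) = 30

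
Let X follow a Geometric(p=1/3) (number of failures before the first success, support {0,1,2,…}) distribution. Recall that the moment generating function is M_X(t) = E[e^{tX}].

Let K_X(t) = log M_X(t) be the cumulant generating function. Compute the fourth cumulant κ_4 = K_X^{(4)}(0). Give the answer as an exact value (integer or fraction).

M_X(t) = 1/(3*(1 - 2*e^(t)/3))
K_X(t) = log M_X(t) = -log(1 - 2*e^(t)/3) - log(3)
D^4[K](t) = (24*e^(3*t) + 144*e^(2*t) + 54*e^(t))/(16*e^(4*t) - 96*e^(3*t) + 216*e^(2*t) - 216*e^(t) + 81)

κ_4 = D^4[K](0) = 222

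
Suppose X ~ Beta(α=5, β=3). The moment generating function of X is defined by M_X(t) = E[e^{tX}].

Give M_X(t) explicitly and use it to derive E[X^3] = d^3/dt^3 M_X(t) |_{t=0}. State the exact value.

M_X(t) = ₁F₁(5; 8; t)
D^3[M](t) = 7*₁F₁(8; 11; t)/24

E[X^3] = D^3[M](0) = 7/24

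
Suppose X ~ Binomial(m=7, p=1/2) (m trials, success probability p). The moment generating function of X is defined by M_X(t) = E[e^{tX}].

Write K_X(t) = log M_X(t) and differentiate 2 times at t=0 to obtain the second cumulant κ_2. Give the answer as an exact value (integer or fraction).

M_X(t) = (e^(t)/2 + 1/2)^7
K_X(t) = log M_X(t) = 7*log(e^(t)/2 + 1/2)
K′(t) = 7*e^(t)/(e^(t) + 1)
K′′(t) = 7*e^(t)/(e^(2*t) + 2*e^(t) + 1)

κ_2 = K′′(0) = 7/4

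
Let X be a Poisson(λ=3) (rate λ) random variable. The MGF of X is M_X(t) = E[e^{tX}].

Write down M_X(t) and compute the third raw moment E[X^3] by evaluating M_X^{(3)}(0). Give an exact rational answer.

E[X^3] = D^3[M](0) = 57

M_X(t) = e^(3*e^(t) - 3)
D^3[M](t) = (27*e^(3*t)*e^(3*e^(t)) + 27*e^(2*t)*e^(3*e^(t)) + 3*e^(t)*e^(3*e^(t)))*e^(-3)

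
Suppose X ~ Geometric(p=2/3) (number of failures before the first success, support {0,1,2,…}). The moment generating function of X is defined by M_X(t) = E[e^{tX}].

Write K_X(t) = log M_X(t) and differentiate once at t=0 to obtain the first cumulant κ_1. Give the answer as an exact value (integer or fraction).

κ_1 = dK/dt |_{t=0} = 1/2

M_X(t) = 2/(3*(1 - e^(t)/3))
K_X(t) = log M_X(t) = -log(1 - e^(t)/3) - log(3) + log(2)
dK/dt = -e^(t)/(e^(t) - 3)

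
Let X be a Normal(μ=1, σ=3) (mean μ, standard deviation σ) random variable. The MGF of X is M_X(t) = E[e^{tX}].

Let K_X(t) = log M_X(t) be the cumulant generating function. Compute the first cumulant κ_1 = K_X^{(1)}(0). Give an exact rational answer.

κ_1 = dK/dt |_{t=0} = 1

M_X(t) = e^(9*t^2/2 + t)
K_X(t) = log M_X(t) = 9*t^2/2 + t
dK/dt = 9*t + 1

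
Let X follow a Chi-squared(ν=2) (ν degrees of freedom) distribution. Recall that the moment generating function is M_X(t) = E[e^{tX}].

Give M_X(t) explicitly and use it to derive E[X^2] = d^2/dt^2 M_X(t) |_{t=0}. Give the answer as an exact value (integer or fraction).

M_X(t) = 1/(1 - 2*t)
dM/dt = 2/(4*t^2 - 4*t + 1)
d^2M/dt^2 = -8/(8*t^3 - 12*t^2 + 6*t - 1)

E[X^2] = d^2M/dt^2 |_{t=0} = 8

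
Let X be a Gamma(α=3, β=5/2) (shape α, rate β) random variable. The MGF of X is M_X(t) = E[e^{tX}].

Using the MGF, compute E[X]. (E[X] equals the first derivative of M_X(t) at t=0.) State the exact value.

M_X(t) = 125/(8*(5/2 - t)^3)
M′(t) = 750/(16*t^4 - 160*t^3 + 600*t^2 - 1000*t + 625)

E[X] = M′(0) = 6/5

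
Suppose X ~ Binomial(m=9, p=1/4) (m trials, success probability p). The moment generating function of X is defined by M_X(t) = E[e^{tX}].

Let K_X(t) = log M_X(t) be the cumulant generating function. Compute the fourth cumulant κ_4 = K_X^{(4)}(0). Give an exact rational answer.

M_X(t) = (e^(t)/4 + 3/4)^9
K_X(t) = log M_X(t) = 9*log(e^(t)/4 + 3/4)
dK/dt = 9*e^(t)/(e^(t) + 3)
d^2K/dt^2 = 27*e^(t)/(e^(2*t) + 6*e^(t) + 9)
d^3K/dt^3 = (-27*e^(2*t) + 81*e^(t))/(e^(3*t) + 9*e^(2*t) + 27*e^(t) + 27)
d^4K/dt^4 = (27*e^(3*t) - 324*e^(2*t) + 243*e^(t))/(e^(4*t) + 12*e^(3*t) + 54*e^(2*t) + 108*e^(t) + 81)

κ_4 = d^4K/dt^4 |_{t=0} = -27/128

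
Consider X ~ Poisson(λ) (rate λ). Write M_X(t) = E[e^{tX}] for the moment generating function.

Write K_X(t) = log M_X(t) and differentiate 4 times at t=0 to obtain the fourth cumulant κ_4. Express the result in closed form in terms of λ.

M_X(t) = e^(λ*(e^(t) - 1))
K_X(t) = log M_X(t) = λ*(e^(t) - 1)
K^(4)(t) = λ*e^(t)

κ_4 = K^(4)(0) = λ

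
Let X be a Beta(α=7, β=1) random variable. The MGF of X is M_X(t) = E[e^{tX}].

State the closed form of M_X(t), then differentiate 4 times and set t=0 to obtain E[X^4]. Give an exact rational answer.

E[X^4] = d^4M/dt^4 |_{t=0} = 7/11

M_X(t) = ₁F₁(7; 8; t)
dM/dt = 7*₁F₁(8; 9; t)/8
d^2M/dt^2 = 7*₁F₁(9; 10; t)/9
d^3M/dt^3 = 7*₁F₁(10; 11; t)/10
d^4M/dt^4 = 7*₁F₁(11; 12; t)/11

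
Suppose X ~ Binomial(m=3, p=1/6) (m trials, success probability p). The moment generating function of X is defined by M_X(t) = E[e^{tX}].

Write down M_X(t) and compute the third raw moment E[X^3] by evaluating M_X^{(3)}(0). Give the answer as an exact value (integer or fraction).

E[X^3] = M^(3)(0) = 37/36

M_X(t) = (e^(t)/6 + 5/6)^3
M^(3)(t) = e^(3*t)/8 + 5*e^(2*t)/9 + 25*e^(t)/72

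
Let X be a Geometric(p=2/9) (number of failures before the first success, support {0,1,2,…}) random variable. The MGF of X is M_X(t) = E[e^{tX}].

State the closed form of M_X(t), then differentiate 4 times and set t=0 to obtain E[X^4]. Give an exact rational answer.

E[X^4] = M′′′′(0) = 5320

M_X(t) = 2/(9*(1 - 7*e^(t)/9))
M′(t) = 14*e^(t)/(49*e^(2*t) - 126*e^(t) + 81)
M′′(t) = (-98*e^(2*t) - 126*e^(t))/(343*e^(3*t) - 1323*e^(2*t) + 1701*e^(t) - 729)
M′′′(t) = (686*e^(3*t) + 3528*e^(2*t) + 1134*e^(t))/(2401*e^(4*t) - 12348*e^(3*t) + 23814*e^(2*t) - 20412*e^(t) + 6561)
M′′′′(t) = (-4802*e^(4*t) - 67914*e^(3*t) - 87318*e^(2*t) - 10206*e^(t))/(16807*e^(5*t) - 108045*e^(4*t) + 277830*e^(3*t) - 357210*e^(2*t) + 229635*e^(t) - 59049)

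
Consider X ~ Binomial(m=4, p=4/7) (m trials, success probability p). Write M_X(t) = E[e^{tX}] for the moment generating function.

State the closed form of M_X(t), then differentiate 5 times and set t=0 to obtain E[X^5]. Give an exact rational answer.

M_X(t) = (4*e^(t)/7 + 3/7)^4
dM/dt = 1024*e^(4*t)/2401 + 2304*e^(3*t)/2401 + 1728*e^(2*t)/2401 + 432*e^(t)/2401
d^2M/dt^2 = 4096*e^(4*t)/2401 + 6912*e^(3*t)/2401 + 3456*e^(2*t)/2401 + 432*e^(t)/2401
d^3M/dt^3 = 16384*e^(4*t)/2401 + 20736*e^(3*t)/2401 + 6912*e^(2*t)/2401 + 432*e^(t)/2401
d^4M/dt^4 = 65536*e^(4*t)/2401 + 62208*e^(3*t)/2401 + 13824*e^(2*t)/2401 + 432*e^(t)/2401
d^5M/dt^5 = 262144*e^(4*t)/2401 + 186624*e^(3*t)/2401 + 27648*e^(2*t)/2401 + 432*e^(t)/2401

E[X^5] = d^5M/dt^5 |_{t=0} = 476848/2401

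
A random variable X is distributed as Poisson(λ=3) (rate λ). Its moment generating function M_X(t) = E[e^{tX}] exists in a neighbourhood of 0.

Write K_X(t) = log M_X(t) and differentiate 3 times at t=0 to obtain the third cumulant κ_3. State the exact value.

M_X(t) = e^(3*e^(t) - 3)
K_X(t) = log M_X(t) = 3*e^(t) - 3
D^3[K](t) = 3*e^(t)

κ_3 = D^3[K](0) = 3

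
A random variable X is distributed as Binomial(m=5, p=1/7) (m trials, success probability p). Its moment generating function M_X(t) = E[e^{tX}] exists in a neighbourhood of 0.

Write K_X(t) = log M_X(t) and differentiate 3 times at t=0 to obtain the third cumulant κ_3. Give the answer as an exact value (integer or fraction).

M_X(t) = (e^(t)/7 + 6/7)^5
K_X(t) = log M_X(t) = 5*log(e^(t)/7 + 6/7)
K^(3)(t) = (-30*e^(2*t) + 180*e^(t))/(e^(3*t) + 18*e^(2*t) + 108*e^(t) + 216)

κ_3 = K^(3)(0) = 150/343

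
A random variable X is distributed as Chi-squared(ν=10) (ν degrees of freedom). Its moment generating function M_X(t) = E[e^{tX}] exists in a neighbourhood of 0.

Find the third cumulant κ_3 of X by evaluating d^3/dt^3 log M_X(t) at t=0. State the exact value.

M_X(t) = (1 - 2*t)^(-5)
K_X(t) = log M_X(t) = -5*log(1 - 2*t)
K^(3)(t) = -80/(8*t^3 - 12*t^2 + 6*t - 1)

κ_3 = K^(3)(0) = 80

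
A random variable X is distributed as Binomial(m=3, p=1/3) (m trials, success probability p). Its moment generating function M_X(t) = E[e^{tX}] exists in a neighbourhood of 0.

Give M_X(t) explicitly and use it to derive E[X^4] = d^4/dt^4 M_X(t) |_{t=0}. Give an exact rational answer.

E[X^4] = D^4[M](0) = 7

M_X(t) = (e^(t)/3 + 2/3)^3
D^4[M](t) = 3*e^(3*t) + 32*e^(2*t)/9 + 4*e^(t)/9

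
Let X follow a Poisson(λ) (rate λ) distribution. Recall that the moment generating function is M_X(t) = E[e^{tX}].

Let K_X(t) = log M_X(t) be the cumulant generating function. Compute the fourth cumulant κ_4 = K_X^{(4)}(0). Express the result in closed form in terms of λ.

κ_4 = K′′′′(0) = λ

M_X(t) = e^(λ*(e^(t) - 1))
K_X(t) = log M_X(t) = λ*(e^(t) - 1)
K′(t) = λ*e^(t)
K′′(t) = λ*e^(t)
K′′′(t) = λ*e^(t)
K′′′′(t) = λ*e^(t)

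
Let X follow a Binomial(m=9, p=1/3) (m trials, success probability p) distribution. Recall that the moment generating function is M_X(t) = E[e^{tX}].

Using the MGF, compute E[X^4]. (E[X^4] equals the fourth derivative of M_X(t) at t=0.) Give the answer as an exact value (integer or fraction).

E[X^4] = D^4[M](0) = 625/3

M_X(t) = (e^(t)/3 + 2/3)^9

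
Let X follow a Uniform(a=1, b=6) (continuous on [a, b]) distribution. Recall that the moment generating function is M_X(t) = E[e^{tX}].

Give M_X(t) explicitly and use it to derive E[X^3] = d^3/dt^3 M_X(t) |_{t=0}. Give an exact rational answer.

E[X^3] = M^(3)(0) = 259/4

M_X(t) = (e^(6*t) - e^(t))/(5*t)
M^(3)(t) = (216*t^3*e^(6*t) - t^3*e^(t) - 108*t^2*e^(6*t) + 3*t^2*e^(t) + 36*t*e^(6*t) - 6*t*e^(t) - 6*e^(6*t) + 6*e^(t))/(5*t^4)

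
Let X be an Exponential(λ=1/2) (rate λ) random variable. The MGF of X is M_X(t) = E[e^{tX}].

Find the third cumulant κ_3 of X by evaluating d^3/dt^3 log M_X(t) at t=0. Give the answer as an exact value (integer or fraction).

κ_3 = K^(3)(0) = 16

M_X(t) = 1/(2*(1/2 - t))
K_X(t) = log M_X(t) = -log(1/2 - t) - log(2)
K^(3)(t) = -16/(8*t^3 - 12*t^2 + 6*t - 1)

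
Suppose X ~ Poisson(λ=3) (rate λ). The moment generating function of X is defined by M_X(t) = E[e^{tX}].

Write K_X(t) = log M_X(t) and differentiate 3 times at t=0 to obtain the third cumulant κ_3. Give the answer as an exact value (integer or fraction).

M_X(t) = e^(3*e^(t) - 3)
K_X(t) = log M_X(t) = 3*e^(t) - 3
K^(3)(t) = 3*e^(t)

κ_3 = K^(3)(0) = 3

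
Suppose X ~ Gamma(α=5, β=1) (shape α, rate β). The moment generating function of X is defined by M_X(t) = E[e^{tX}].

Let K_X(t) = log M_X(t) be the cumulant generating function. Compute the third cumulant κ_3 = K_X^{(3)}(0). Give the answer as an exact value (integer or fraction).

κ_3 = K^(3)(0) = 10

M_X(t) = (1 - t)^(-5)
K_X(t) = log M_X(t) = -5*log(1 - t)
K^(3)(t) = -10/(t^3 - 3*t^2 + 3*t - 1)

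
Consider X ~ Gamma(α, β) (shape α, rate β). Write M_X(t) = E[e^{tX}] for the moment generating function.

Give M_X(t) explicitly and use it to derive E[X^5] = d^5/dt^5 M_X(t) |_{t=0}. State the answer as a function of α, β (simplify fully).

M_X(t) = (β/(β - t))^α

E[X^5] = D^5[M](0) = α*(α^4 + 10*α^3 + 35*α^2 + 50*α + 24)/β^5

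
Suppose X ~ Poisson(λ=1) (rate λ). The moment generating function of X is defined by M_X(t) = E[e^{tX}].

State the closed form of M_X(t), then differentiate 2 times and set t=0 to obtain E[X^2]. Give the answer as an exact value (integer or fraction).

E[X^2] = M′′(0) = 2

M_X(t) = e^(e^(t) - 1)
M′(t) = e^(-1)*e^(t)*e^(e^(t))
M′′(t) = (e^(2*t)*e^(e^(t)) + e^(t)*e^(e^(t)))*e^(-1)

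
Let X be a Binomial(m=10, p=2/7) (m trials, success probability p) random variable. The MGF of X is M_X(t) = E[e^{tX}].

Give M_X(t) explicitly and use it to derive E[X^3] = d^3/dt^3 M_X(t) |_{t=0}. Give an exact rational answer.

E[X^3] = d^3M/dt^3 |_{t=0} = 14300/343

M_X(t) = (2*e^(t)/7 + 5/7)^10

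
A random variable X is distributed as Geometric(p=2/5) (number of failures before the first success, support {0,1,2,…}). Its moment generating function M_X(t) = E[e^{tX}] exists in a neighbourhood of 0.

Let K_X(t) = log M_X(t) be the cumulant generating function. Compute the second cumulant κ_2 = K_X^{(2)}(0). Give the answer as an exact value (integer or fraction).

κ_2 = K′′(0) = 15/4

M_X(t) = 2/(5*(1 - 3*e^(t)/5))
K_X(t) = log M_X(t) = -log(1 - 3*e^(t)/5) - log(5) + log(2)
K′(t) = -3*e^(t)/(3*e^(t) - 5)
K′′(t) = 15*e^(t)/(9*e^(2*t) - 30*e^(t) + 25)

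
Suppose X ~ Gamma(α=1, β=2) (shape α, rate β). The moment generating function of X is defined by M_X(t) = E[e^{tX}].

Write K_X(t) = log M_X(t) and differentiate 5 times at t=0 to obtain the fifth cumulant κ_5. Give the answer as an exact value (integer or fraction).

κ_5 = K^(5)(0) = 3/4

M_X(t) = 2/(2 - t)
K_X(t) = log M_X(t) = -log(2 - t) + log(2)
K^(5)(t) = -24/(t^5 - 10*t^4 + 40*t^3 - 80*t^2 + 80*t - 32)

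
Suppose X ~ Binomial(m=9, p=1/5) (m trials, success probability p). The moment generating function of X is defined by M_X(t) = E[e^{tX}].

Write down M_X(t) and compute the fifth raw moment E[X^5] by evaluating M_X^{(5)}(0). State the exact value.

M_X(t) = (e^(t)/5 + 4/5)^9

E[X^5] = D^5[M](0) = 124389/625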